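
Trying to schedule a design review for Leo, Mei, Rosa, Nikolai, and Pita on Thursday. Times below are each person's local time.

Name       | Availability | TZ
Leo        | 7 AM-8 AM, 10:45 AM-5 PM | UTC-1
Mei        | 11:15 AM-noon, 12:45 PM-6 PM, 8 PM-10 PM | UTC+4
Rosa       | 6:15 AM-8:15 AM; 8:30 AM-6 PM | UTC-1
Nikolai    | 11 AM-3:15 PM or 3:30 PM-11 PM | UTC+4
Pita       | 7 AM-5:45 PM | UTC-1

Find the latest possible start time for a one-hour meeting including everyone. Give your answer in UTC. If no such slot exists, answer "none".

Leo in UTC: 08:00-09:00, 11:45-18:00 (add 1h to convert from UTC-1).
Mei in UTC: 07:15-08:00, 08:45-14:00, 16:00-18:00 (subtract 4h to convert from UTC+4).
Rosa in UTC: 07:15-09:15, 09:30-19:00 (add 1h to convert from UTC-1).
Nikolai in UTC: 07:00-11:15, 11:30-19:00 (subtract 4h to convert from UTC+4).
Pita in UTC: 08:00-18:45 (add 1h to convert from UTC-1).
Leo ∩ Mei: 08:45-09:00, 11:45-14:00, 16:00-18:00.
Leo ∩ Mei ∩ Rosa: 08:45-09:00, 11:45-14:00, 16:00-18:00.
Leo ∩ Mei ∩ Rosa ∩ Nikolai: 08:45-09:00, 11:45-14:00, 16:00-18:00.
Leo ∩ Mei ∩ Rosa ∩ Nikolai ∩ Pita: 08:45-09:00, 11:45-14:00, 16:00-18:00.
The last common window of at least 60 minutes is 16:00-18:00; a 60-minute meeting can start as late as 17:00 and still end by 18:00.

17:00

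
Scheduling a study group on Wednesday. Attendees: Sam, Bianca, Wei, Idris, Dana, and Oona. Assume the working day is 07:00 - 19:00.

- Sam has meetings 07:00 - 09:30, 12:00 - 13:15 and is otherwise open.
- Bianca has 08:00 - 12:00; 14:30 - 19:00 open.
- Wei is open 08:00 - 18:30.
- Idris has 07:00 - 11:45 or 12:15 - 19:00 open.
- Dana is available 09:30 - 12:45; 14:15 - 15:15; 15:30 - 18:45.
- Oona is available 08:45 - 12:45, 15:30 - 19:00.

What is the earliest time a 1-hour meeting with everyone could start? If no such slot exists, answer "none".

Sam free: 09:30-12:00, 13:15-19:00 (invert busy blocks within the working day).
Bianca free: 08:00-12:00, 14:30-19:00.
Wei free: 08:00-18:30.
Idris free: 07:00-11:45, 12:15-19:00.
Dana free: 09:30-12:45, 14:15-15:15, 15:30-18:45.
Oona free: 08:45-12:45, 15:30-19:00.
Sam ∩ Bianca: 09:30-12:00, 14:30-19:00.
Sam ∩ Bianca ∩ Wei: 09:30-12:00, 14:30-18:30.
Sam ∩ Bianca ∩ Wei ∩ Idris: 09:30-11:45, 14:30-18:30.
Sam ∩ Bianca ∩ Wei ∩ Idris ∩ Dana: 09:30-11:45, 14:30-15:15, 15:30-18:30.
Sam ∩ Bianca ∩ Wei ∩ Idris ∩ Dana ∩ Oona: 09:30-11:45, 15:30-18:30.
The first common window of at least 60 minutes is 09:30-11:45, so the earliest start is 09:30.

09:30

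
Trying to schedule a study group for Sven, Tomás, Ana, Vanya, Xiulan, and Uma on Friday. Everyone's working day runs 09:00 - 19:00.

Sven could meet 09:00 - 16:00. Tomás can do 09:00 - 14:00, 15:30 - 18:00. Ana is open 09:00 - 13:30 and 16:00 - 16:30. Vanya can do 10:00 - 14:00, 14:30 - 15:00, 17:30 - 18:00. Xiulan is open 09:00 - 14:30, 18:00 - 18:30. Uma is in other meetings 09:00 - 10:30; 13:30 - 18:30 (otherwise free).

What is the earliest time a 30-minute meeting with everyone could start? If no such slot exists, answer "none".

Sven free: 09:00-16:00.
Tomás free: 09:00-14:00, 15:30-18:00.
Ana free: 09:00-13:30, 16:00-16:30.
Vanya free: 10:00-14:00, 14:30-15:00, 17:30-18:00.
Xiulan free: 09:00-14:30, 18:00-18:30.
Uma free: 10:30-13:30, 18:30-19:00 (invert busy blocks within the working day).
Sven ∩ Tomás: 09:00-14:00, 15:30-16:00.
Sven ∩ Tomás ∩ Ana: 09:00-13:30.
Sven ∩ Tomás ∩ Ana ∩ Vanya: 10:00-13:30.
Sven ∩ Tomás ∩ Ana ∩ Vanya ∩ Xiulan: 10:00-13:30.
Sven ∩ Tomás ∩ Ana ∩ Vanya ∩ Xiulan ∩ Uma: 10:30-13:30.
The first common window of at least 30 minutes is 10:30-13:30, so the earliest start is 10:30.

10:30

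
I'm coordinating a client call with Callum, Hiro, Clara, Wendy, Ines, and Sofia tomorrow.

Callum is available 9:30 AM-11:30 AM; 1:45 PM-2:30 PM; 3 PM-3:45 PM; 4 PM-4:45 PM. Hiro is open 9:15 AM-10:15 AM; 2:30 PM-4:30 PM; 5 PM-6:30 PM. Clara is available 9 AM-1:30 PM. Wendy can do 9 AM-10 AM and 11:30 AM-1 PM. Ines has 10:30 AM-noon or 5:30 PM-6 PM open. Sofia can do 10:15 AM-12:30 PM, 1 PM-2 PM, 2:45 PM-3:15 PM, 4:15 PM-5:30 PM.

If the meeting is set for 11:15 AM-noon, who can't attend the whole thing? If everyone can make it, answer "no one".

Callum: not fully free for 11:15-12:00. Hiro: not fully free for 11:15-12:00. Clara: free for 11:15-12:00. Wendy: not fully free for 11:15-12:00. Ines: free for 11:15-12:00. Sofia: free for 11:15-12:00.

Callum, Hiro, Wendy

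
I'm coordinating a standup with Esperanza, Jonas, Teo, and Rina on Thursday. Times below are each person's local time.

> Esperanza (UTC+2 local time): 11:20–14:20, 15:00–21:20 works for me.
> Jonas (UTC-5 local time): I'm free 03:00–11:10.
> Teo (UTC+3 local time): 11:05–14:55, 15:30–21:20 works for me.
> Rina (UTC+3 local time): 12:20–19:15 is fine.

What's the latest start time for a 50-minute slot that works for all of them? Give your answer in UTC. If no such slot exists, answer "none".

Esperanza in UTC: 09:20-12:20, 13:00-19:20 (subtract 2h to convert from UTC+2).
Jonas in UTC: 08:00-16:10 (add 5h to convert from UTC-5).
Teo in UTC: 08:05-11:55, 12:30-18:20 (subtract 3h to convert from UTC+3).
Rina in UTC: 09:20-16:15 (subtract 3h to convert from UTC+3).
Esperanza ∩ Jonas: 09:20-12:20, 13:00-16:10.
Esperanza ∩ Jonas ∩ Teo: 09:20-11:55, 13:00-16:10.
Esperanza ∩ Jonas ∩ Teo ∩ Rina: 09:20-11:55, 13:00-16:10.
So the common availability across everyone is 09:20-11:55, 13:00-16:10.
The last common window of at least 50 minutes is 13:00-16:10; a 50-minute meeting can start as late as 15:20 and still end by 16:10.

15:20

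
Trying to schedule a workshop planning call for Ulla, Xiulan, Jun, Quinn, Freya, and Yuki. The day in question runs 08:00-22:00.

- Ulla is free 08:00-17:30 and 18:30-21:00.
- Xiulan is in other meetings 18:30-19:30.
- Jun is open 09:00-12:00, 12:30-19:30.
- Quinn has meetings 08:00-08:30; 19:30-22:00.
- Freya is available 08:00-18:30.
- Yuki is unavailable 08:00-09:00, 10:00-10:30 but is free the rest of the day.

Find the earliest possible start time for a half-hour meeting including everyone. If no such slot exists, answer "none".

Ulla free: 08:00-17:30, 18:30-21:00.
Xiulan free: 08:00-18:30, 19:30-22:00 (invert busy blocks within the working day).
Jun free: 09:00-12:00, 12:30-19:30.
Quinn free: 08:30-19:30 (invert busy blocks within the working day).
Freya free: 08:00-18:30.
Yuki free: 09:00-10:00, 10:30-22:00 (invert busy blocks within the working day).
Ulla ∩ Xiulan: 08:00-17:30, 19:30-21:00.
Ulla ∩ Xiulan ∩ Jun: 09:00-12:00, 12:30-17:30.
Ulla ∩ Xiulan ∩ Jun ∩ Quinn: 09:00-12:00, 12:30-17:30.
Ulla ∩ Xiulan ∩ Jun ∩ Quinn ∩ Freya: 09:00-12:00, 12:30-17:30.
Ulla ∩ Xiulan ∩ Jun ∩ Quinn ∩ Freya ∩ Yuki: 09:00-10:00, 10:30-12:00, 12:30-17:30.
Those are the intersection windows.
The first common window of at least 30 minutes is 09:00-10:00, so the earliest start is 09:00.

09:00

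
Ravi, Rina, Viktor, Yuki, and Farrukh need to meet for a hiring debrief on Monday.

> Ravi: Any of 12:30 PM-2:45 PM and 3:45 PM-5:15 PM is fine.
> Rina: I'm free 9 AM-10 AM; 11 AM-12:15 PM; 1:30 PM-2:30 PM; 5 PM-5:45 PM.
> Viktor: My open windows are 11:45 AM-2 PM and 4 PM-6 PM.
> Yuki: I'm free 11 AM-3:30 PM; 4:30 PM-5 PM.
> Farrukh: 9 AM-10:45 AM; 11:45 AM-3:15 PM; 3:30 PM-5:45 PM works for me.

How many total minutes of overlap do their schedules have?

Ravi ∩ Rina: 13:30-14:30, 17:00-17:15.
Ravi ∩ Rina ∩ Viktor: 13:30-14:00, 17:00-17:15.
Ravi ∩ Rina ∩ Viktor ∩ Yuki: 13:30-14:00.
Ravi ∩ Rina ∩ Viktor ∩ Yuki ∩ Farrukh: 13:30-14:00.
So the common availability across everyone is 13:30-14:00.
That's a single block of 30 minutes.

30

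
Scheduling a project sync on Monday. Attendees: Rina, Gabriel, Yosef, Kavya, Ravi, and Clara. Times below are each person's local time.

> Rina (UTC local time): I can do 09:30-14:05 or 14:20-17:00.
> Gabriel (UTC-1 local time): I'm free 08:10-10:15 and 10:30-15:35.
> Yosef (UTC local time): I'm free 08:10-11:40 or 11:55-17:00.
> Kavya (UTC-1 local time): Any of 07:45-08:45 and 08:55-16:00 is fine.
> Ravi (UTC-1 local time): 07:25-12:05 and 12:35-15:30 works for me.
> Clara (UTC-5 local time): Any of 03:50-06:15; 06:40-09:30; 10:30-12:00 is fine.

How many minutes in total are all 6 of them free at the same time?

265

Rina in UTC: 09:30-14:05, 14:20-17:00.
Gabriel in UTC: 09:10-11:15, 11:30-16:35 (add 1h to convert from UTC-1).
Yosef in UTC: 08:10-11:40, 11:55-17:00.
Kavya in UTC: 08:45-09:45, 09:55-17:00 (add 1h to convert from UTC-1).
Ravi in UTC: 08:25-13:05, 13:35-16:30 (add 1h to convert from UTC-1).
Clara in UTC: 08:50-11:15, 11:40-14:30, 15:30-17:00 (add 5h to convert from UTC-5).
Rina ∩ Gabriel: 09:30-11:15, 11:30-14:05, 14:20-16:35.
Rina ∩ Gabriel ∩ Yosef: 09:30-11:15, 11:30-11:40, 11:55-14:05, 14:20-16:35.
Rina ∩ Gabriel ∩ Yosef ∩ Kavya: 09:30-09:45, 09:55-11:15, 11:30-11:40, 11:55-14:05, 14:20-16:35.
Rina ∩ Gabriel ∩ Yosef ∩ Kavya ∩ Ravi: 09:30-09:45, 09:55-11:15, 11:30-11:40, 11:55-13:05, 13:35-14:05, 14:20-16:30.
Rina ∩ Gabriel ∩ Yosef ∩ Kavya ∩ Ravi ∩ Clara: 09:30-09:45, 09:55-11:15, 11:55-13:05, 13:35-14:05, 14:20-14:30, 15:30-16:30.
Summing the common windows: 15 + 80 + 70 + 30 + 10 + 60 = 265 minutes.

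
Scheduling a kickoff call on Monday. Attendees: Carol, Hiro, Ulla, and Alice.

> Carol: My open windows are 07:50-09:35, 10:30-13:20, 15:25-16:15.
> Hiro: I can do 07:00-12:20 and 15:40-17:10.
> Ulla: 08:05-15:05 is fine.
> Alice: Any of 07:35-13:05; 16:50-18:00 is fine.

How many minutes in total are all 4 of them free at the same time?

200

Carol ∩ Hiro: 07:50-09:35, 10:30-12:20, 15:40-16:15.
Carol ∩ Hiro ∩ Ulla: 08:05-09:35, 10:30-12:20.
Carol ∩ Hiro ∩ Ulla ∩ Alice: 08:05-09:35, 10:30-12:20.
Summing the common windows: 90 + 110 = 200 minutes.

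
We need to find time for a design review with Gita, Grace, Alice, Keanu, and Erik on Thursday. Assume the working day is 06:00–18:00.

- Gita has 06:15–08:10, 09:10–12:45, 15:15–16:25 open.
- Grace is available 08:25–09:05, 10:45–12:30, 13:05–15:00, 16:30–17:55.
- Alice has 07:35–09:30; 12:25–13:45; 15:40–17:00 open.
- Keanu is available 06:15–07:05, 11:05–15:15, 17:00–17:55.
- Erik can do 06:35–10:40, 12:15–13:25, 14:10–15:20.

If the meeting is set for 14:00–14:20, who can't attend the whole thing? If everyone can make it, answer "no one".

Alice, Erik, Gita

Gita: not fully free for 14:00-14:20. Grace: free for 14:00-14:20. Alice: not fully free for 14:00-14:20. Keanu: free for 14:00-14:20. Erik: not fully free for 14:00-14:20.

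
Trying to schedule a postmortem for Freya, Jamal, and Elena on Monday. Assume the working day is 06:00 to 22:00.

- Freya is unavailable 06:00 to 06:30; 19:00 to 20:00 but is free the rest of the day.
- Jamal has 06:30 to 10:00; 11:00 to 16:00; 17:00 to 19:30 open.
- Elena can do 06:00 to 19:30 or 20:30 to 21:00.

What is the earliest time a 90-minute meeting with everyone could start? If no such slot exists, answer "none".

Freya free: 06:30-19:00, 20:00-22:00 (invert busy blocks within the working day).
Jamal free: 06:30-10:00, 11:00-16:00, 17:00-19:30.
Elena free: 06:00-19:30, 20:30-21:00.
Freya ∩ Jamal: 06:30-10:00, 11:00-16:00, 17:00-19:00.
Freya ∩ Jamal ∩ Elena: 06:30-10:00, 11:00-16:00, 17:00-19:00.
The first common window of at least 90 minutes is 06:30-10:00, so the earliest start is 06:30.

06:30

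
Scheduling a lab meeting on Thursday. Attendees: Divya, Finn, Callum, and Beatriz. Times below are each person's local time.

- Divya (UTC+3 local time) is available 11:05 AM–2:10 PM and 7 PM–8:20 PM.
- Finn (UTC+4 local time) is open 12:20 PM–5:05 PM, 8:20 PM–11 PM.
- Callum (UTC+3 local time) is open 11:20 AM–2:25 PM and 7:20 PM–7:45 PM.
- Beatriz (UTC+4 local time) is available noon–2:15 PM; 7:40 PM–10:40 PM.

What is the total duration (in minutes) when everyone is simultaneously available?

Divya in UTC: 08:05-11:10, 16:00-17:20 (subtract 3h to convert from UTC+3).
Finn in UTC: 08:20-13:05, 16:20-19:00 (subtract 4h to convert from UTC+4).
Callum in UTC: 08:20-11:25, 16:20-16:45 (subtract 3h to convert from UTC+3).
Beatriz in UTC: 08:00-10:15, 15:40-18:40 (subtract 4h to convert from UTC+4).
Divya ∩ Finn: 08:20-11:10, 16:20-17:20.
Divya ∩ Finn ∩ Callum: 08:20-11:10, 16:20-16:45.
Divya ∩ Finn ∩ Callum ∩ Beatriz: 08:20-10:15, 16:20-16:45.
Summing the common windows: 115 + 25 = 140 minutes.

140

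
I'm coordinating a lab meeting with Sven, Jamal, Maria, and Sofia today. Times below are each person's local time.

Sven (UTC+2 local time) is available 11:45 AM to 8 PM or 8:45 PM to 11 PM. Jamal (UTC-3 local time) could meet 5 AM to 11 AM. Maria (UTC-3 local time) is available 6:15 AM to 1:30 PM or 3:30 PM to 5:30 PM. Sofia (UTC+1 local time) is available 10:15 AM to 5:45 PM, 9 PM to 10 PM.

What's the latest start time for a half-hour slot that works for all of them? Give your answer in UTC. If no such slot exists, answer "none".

13:30

Sven in UTC: 09:45-18:00, 18:45-21:00 (subtract 2h to convert from UTC+2).
Jamal in UTC: 08:00-14:00 (add 3h to convert from UTC-3).
Maria in UTC: 09:15-16:30, 18:30-20:30 (add 3h to convert from UTC-3).
Sofia in UTC: 09:15-16:45, 20:00-21:00 (subtract 1h to convert from UTC+1).
Sven ∩ Jamal: 09:45-14:00.
Sven ∩ Jamal ∩ Maria: 09:45-14:00.
Sven ∩ Jamal ∩ Maria ∩ Sofia: 09:45-14:00.
The last common window of at least 30 minutes is 09:45-14:00; a 30-minute meeting can start as late as 13:30 and still end by 14:00.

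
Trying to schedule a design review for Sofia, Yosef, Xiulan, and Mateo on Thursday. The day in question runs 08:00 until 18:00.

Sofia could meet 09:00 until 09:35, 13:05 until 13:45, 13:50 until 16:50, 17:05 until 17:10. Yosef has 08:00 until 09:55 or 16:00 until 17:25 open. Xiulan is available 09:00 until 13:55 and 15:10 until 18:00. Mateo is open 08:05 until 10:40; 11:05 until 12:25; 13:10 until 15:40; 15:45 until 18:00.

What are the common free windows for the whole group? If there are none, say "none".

09:00-09:35, 16:00-16:50, 17:05-17:10

Sofia ∩ Yosef: 09:00-09:35, 16:00-16:50, 17:05-17:10.
Sofia ∩ Yosef ∩ Xiulan: 09:00-09:35, 16:00-16:50, 17:05-17:10.
Sofia ∩ Yosef ∩ Xiulan ∩ Mateo: 09:00-09:35, 16:00-16:50, 17:05-17:10.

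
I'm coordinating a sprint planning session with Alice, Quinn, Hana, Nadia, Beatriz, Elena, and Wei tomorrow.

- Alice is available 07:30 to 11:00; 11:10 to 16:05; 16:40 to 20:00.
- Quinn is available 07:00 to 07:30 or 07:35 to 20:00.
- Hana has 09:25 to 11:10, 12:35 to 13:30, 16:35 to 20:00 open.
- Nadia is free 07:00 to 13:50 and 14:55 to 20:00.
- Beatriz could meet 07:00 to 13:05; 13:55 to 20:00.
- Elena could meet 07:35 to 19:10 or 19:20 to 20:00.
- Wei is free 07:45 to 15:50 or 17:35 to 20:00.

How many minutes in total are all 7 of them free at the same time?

Alice ∩ Quinn: 07:35-11:00, 11:10-16:05, 16:40-20:00.
Alice ∩ Quinn ∩ Hana: 09:25-11:00, 12:35-13:30, 16:40-20:00.
Alice ∩ Quinn ∩ Hana ∩ Nadia: 09:25-11:00, 12:35-13:30, 16:40-20:00.
Alice ∩ Quinn ∩ Hana ∩ Nadia ∩ Beatriz: 09:25-11:00, 12:35-13:05, 16:40-20:00.
Alice ∩ Quinn ∩ Hana ∩ Nadia ∩ Beatriz ∩ Elena: 09:25-11:00, 12:35-13:05, 16:40-19:10, 19:20-20:00.
Alice ∩ Quinn ∩ Hana ∩ Nadia ∩ Beatriz ∩ Elena ∩ Wei: 09:25-11:00, 12:35-13:05, 17:35-19:10, 19:20-20:00.
So the common availability across everyone is 09:25-11:00, 12:35-13:05, 17:35-19:10, 19:20-20:00.
Summing the common windows: 95 + 30 + 95 + 40 = 260 minutes.

260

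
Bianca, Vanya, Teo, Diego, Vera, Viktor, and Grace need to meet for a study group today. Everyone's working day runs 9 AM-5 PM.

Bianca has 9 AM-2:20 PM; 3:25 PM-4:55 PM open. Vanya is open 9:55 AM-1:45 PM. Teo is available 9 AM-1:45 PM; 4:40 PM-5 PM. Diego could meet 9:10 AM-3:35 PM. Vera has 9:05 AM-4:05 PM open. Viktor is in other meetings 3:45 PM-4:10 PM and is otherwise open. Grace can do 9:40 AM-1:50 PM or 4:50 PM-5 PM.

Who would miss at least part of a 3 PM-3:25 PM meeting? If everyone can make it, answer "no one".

Bianca, Grace, Teo, Vanya

Bianca free: 09:00-14:20, 15:25-16:55.
Vanya free: 09:55-13:45.
Teo free: 09:00-13:45, 16:40-17:00.
Diego free: 09:10-15:35.
Vera free: 09:05-16:05.
Viktor free: 09:00-15:45, 16:10-17:00 (invert busy blocks within the working day).
Grace free: 09:40-13:50, 16:50-17:00.
Bianca: not fully free for 15:00-15:25. Vanya: not fully free for 15:00-15:25. Teo: not fully free for 15:00-15:25. Diego: free for 15:00-15:25. Vera: free for 15:00-15:25. Viktor: free for 15:00-15:25. Grace: not fully free for 15:00-15:25.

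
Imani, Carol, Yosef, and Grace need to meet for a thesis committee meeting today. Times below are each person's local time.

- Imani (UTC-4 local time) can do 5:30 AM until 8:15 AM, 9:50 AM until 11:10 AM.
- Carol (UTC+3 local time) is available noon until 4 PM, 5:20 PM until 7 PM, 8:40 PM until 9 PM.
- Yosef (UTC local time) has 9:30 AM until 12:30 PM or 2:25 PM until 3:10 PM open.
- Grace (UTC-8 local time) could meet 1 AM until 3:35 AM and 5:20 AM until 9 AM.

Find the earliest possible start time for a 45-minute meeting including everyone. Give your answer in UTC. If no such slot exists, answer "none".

Imani in UTC: 09:30-12:15, 13:50-15:10 (add 4h to convert from UTC-4).
Carol in UTC: 09:00-13:00, 14:20-16:00, 17:40-18:00 (subtract 3h to convert from UTC+3).
Yosef in UTC: 09:30-12:30, 14:25-15:10.
Grace in UTC: 09:00-11:35, 13:20-17:00 (add 8h to convert from UTC-8).
Imani ∩ Carol: 09:30-12:15, 14:20-15:10.
Imani ∩ Carol ∩ Yosef: 09:30-12:15, 14:25-15:10.
Imani ∩ Carol ∩ Yosef ∩ Grace: 09:30-11:35, 14:25-15:10.
Those are the intersection windows.
The first common window of at least 45 minutes is 09:30-11:35, so the earliest start is 09:30.

09:30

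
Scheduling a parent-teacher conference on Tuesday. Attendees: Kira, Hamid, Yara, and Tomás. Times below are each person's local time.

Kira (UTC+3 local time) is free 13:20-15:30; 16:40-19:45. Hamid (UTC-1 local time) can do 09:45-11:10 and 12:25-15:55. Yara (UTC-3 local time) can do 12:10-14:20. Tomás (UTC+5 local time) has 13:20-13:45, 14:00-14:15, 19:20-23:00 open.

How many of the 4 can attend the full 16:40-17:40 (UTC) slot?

1

Kira in UTC: 10:20-12:30, 13:40-16:45 (subtract 3h to convert from UTC+3).
Hamid in UTC: 10:45-12:10, 13:25-16:55 (add 1h to convert from UTC-1).
Yara in UTC: 15:10-17:20 (add 3h to convert from UTC-3).
Tomás in UTC: 08:20-08:45, 09:00-09:15, 14:20-18:00 (subtract 5h to convert from UTC+5).
Tomás can make the full 16:40-17:40 slot — that's 1.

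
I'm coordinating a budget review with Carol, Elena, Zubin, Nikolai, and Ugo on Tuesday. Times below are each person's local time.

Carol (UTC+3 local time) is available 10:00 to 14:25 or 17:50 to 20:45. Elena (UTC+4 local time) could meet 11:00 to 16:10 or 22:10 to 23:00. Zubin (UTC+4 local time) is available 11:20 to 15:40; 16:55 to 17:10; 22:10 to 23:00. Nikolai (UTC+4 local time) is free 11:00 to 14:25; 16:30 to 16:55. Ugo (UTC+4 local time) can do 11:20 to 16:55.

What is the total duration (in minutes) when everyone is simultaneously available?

185

Carol in UTC: 07:00-11:25, 14:50-17:45 (subtract 3h to convert from UTC+3).
Elena in UTC: 07:00-12:10, 18:10-19:00 (subtract 4h to convert from UTC+4).
Zubin in UTC: 07:20-11:40, 12:55-13:10, 18:10-19:00 (subtract 4h to convert from UTC+4).
Nikolai in UTC: 07:00-10:25, 12:30-12:55 (subtract 4h to convert from UTC+4).
Ugo in UTC: 07:20-12:55 (subtract 4h to convert from UTC+4).
Carol ∩ Elena: 07:00-11:25.
Carol ∩ Elena ∩ Zubin: 07:20-11:25.
Carol ∩ Elena ∩ Zubin ∩ Nikolai: 07:20-10:25.
Carol ∩ Elena ∩ Zubin ∩ Nikolai ∩ Ugo: 07:20-10:25.
That's a single block of 185 minutes.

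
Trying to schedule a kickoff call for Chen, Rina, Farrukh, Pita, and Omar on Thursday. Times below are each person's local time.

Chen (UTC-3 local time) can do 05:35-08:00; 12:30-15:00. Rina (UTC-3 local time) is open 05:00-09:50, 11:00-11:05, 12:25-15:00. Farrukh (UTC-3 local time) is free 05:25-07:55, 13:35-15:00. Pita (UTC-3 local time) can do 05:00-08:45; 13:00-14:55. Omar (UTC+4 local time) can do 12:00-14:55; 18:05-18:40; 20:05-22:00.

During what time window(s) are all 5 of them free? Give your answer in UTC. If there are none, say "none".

Chen in UTC: 08:35-11:00, 15:30-18:00 (add 3h to convert from UTC-3).
Rina in UTC: 08:00-12:50, 14:00-14:05, 15:25-18:00 (add 3h to convert from UTC-3).
Farrukh in UTC: 08:25-10:55, 16:35-18:00 (add 3h to convert from UTC-3).
Pita in UTC: 08:00-11:45, 16:00-17:55 (add 3h to convert from UTC-3).
Omar in UTC: 08:00-10:55, 14:05-14:40, 16:05-18:00 (subtract 4h to convert from UTC+4).
Chen ∩ Rina: 08:35-11:00, 15:30-18:00.
Chen ∩ Rina ∩ Farrukh: 08:35-10:55, 16:35-18:00.
Chen ∩ Rina ∩ Farrukh ∩ Pita: 08:35-10:55, 16:35-17:55.
Chen ∩ Rina ∩ Farrukh ∩ Pita ∩ Omar: 08:35-10:55, 16:35-17:55.
So the common availability across everyone is 08:35-10:55, 16:35-17:55.

08:35-10:55, 16:35-17:55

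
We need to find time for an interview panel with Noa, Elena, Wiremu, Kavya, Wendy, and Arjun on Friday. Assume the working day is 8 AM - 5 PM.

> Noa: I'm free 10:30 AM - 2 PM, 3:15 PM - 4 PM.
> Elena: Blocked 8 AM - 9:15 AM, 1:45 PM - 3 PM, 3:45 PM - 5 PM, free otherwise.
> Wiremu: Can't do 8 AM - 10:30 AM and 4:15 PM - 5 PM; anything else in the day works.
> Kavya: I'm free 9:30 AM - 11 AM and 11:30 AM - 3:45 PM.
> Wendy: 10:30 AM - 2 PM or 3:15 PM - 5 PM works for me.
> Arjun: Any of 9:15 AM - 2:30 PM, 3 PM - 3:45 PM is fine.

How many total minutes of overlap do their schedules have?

Noa free: 10:30-14:00, 15:15-16:00.
Elena free: 09:15-13:45, 15:00-15:45 (invert busy blocks within the working day).
Wiremu free: 10:30-16:15 (invert busy blocks within the working day).
Kavya free: 09:30-11:00, 11:30-15:45.
Wendy free: 10:30-14:00, 15:15-17:00.
Arjun free: 09:15-14:30, 15:00-15:45.
Noa ∩ Elena: 10:30-13:45, 15:15-15:45.
Noa ∩ Elena ∩ Wiremu: 10:30-13:45, 15:15-15:45.
Noa ∩ Elena ∩ Wiremu ∩ Kavya: 10:30-11:00, 11:30-13:45, 15:15-15:45.
Noa ∩ Elena ∩ Wiremu ∩ Kavya ∩ Wendy: 10:30-11:00, 11:30-13:45, 15:15-15:45.
Noa ∩ Elena ∩ Wiremu ∩ Kavya ∩ Wendy ∩ Arjun: 10:30-11:00, 11:30-13:45, 15:15-15:45.
Summing the common windows: 30 + 135 + 30 = 195 minutes.

195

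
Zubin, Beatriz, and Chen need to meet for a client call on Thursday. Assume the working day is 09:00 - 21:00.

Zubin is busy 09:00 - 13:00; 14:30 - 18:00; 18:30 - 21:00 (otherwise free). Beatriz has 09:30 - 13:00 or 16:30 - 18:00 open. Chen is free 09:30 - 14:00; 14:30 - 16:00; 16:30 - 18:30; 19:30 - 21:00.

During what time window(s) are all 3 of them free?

Zubin free: 13:00-14:30, 18:00-18:30 (invert busy blocks within the working day).
Beatriz free: 09:30-13:00, 16:30-18:00.
Chen free: 09:30-14:00, 14:30-16:00, 16:30-18:30, 19:30-21:00.
Zubin ∩ Beatriz: ∅.
Zubin ∩ Beatriz ∩ Chen: ∅.
There is no time when everyone is free.

none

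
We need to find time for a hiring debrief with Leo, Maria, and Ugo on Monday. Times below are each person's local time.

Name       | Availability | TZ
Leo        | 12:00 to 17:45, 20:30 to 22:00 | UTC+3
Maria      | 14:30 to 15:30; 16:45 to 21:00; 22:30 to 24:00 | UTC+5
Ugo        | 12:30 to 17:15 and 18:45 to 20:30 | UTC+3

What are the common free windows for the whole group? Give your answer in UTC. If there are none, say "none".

Leo in UTC: 09:00-14:45, 17:30-19:00 (subtract 3h to convert from UTC+3).
Maria in UTC: 09:30-10:30, 11:45-16:00, 17:30-19:00 (subtract 5h to convert from UTC+5).
Ugo in UTC: 09:30-14:15, 15:45-17:30 (subtract 3h to convert from UTC+3).
Leo ∩ Maria: 09:30-10:30, 11:45-14:45, 17:30-19:00.
Leo ∩ Maria ∩ Ugo: 09:30-10:30, 11:45-14:15.
So the common availability across everyone is 09:30-10:30, 11:45-14:15.

09:30-10:30, 11:45-14:15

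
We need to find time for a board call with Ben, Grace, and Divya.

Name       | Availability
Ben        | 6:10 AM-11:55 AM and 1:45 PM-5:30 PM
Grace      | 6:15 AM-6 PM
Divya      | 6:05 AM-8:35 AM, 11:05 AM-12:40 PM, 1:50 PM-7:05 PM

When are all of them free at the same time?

06:15-08:35, 11:05-11:55, 13:50-17:30

Ben ∩ Grace: 06:15-11:55, 13:45-17:30.
Ben ∩ Grace ∩ Divya: 06:15-08:35, 11:05-11:55, 13:50-17:30.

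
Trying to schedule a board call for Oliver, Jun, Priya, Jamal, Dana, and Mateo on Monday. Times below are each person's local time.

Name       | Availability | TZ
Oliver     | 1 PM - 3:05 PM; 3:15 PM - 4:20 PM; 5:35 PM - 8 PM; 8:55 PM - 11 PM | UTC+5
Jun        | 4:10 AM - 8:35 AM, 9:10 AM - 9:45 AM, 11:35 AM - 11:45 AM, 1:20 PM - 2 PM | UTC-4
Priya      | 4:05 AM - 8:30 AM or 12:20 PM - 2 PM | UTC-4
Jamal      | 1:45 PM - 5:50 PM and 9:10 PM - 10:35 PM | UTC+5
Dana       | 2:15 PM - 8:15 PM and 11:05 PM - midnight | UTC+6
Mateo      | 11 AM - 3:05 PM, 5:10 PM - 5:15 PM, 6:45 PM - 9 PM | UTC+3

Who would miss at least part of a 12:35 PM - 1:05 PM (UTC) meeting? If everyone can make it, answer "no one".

Jamal, Jun, Mateo, Priya

Oliver in UTC: 08:00-10:05, 10:15-11:20, 12:35-15:00, 15:55-18:00 (subtract 5h to convert from UTC+5).
Jun in UTC: 08:10-12:35, 13:10-13:45, 15:35-15:45, 17:20-18:00 (add 4h to convert from UTC-4).
Priya in UTC: 08:05-12:30, 16:20-18:00 (add 4h to convert from UTC-4).
Jamal in UTC: 08:45-12:50, 16:10-17:35 (subtract 5h to convert from UTC+5).
Dana in UTC: 08:15-14:15, 17:05-18:00 (subtract 6h to convert from UTC+6).
Mateo in UTC: 08:00-12:05, 14:10-14:15, 15:45-18:00 (subtract 3h to convert from UTC+3).
Oliver: free for 12:35-13:05. Jun: not fully free for 12:35-13:05. Priya: not fully free for 12:35-13:05. Jamal: not fully free for 12:35-13:05. Dana: free for 12:35-13:05. Mateo: not fully free for 12:35-13:05.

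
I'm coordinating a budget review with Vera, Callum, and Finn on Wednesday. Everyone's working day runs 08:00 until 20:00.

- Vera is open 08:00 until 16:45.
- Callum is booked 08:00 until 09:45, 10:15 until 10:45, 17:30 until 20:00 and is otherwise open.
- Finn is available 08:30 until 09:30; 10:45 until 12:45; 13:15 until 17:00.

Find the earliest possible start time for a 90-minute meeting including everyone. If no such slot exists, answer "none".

10:45

Vera free: 08:00-16:45.
Callum free: 09:45-10:15, 10:45-17:30 (invert busy blocks within the working day).
Finn free: 08:30-09:30, 10:45-12:45, 13:15-17:00.
Vera ∩ Callum: 09:45-10:15, 10:45-16:45.
Vera ∩ Callum ∩ Finn: 10:45-12:45, 13:15-16:45.
So the common availability across everyone is 10:45-12:45, 13:15-16:45.
The first common window of at least 90 minutes is 10:45-12:45, so the earliest start is 10:45.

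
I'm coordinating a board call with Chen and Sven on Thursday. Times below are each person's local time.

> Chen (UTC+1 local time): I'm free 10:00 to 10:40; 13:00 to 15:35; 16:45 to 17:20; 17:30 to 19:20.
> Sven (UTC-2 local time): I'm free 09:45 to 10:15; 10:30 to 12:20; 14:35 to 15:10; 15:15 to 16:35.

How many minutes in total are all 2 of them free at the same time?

Chen in UTC: 09:00-09:40, 12:00-14:35, 15:45-16:20, 16:30-18:20 (subtract 1h to convert from UTC+1).
Sven in UTC: 11:45-12:15, 12:30-14:20, 16:35-17:10, 17:15-18:35 (add 2h to convert from UTC-2).
Chen ∩ Sven: 12:00-12:15, 12:30-14:20, 16:35-17:10, 17:15-18:20.
Those are the intersection windows.
Summing the common windows: 15 + 110 + 35 + 65 = 225 minutes.

225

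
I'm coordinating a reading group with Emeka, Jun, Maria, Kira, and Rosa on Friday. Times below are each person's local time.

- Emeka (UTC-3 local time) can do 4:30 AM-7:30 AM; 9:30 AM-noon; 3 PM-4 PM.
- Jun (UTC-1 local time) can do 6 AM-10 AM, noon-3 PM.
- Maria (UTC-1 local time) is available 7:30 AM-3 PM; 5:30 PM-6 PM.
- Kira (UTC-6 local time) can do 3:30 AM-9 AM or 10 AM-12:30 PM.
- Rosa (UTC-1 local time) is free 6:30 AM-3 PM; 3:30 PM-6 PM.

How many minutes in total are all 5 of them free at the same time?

Emeka in UTC: 07:30-10:30, 12:30-15:00, 18:00-19:00 (add 3h to convert from UTC-3).
Jun in UTC: 07:00-11:00, 13:00-16:00 (add 1h to convert from UTC-1).
Maria in UTC: 08:30-16:00, 18:30-19:00 (add 1h to convert from UTC-1).
Kira in UTC: 09:30-15:00, 16:00-18:30 (add 6h to convert from UTC-6).
Rosa in UTC: 07:30-16:00, 16:30-19:00 (add 1h to convert from UTC-1).
Emeka ∩ Jun: 07:30-10:30, 13:00-15:00.
Emeka ∩ Jun ∩ Maria: 08:30-10:30, 13:00-15:00.
Emeka ∩ Jun ∩ Maria ∩ Kira: 09:30-10:30, 13:00-15:00.
Emeka ∩ Jun ∩ Maria ∩ Kira ∩ Rosa: 09:30-10:30, 13:00-15:00.
Summing the common windows: 60 + 120 = 180 minutes.

180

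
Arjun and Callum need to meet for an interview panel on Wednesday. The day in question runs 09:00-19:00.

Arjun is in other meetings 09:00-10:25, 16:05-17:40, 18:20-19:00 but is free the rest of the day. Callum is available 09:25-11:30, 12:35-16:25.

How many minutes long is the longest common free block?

Arjun free: 10:25-16:05, 17:40-18:20 (invert busy blocks within the working day).
Callum free: 09:25-11:30, 12:35-16:25.
Arjun ∩ Callum: 10:25-11:30, 12:35-16:05.
So the common availability across everyone is 10:25-11:30, 12:35-16:05.
The longest is 12:35-16:05 at 210 minutes.

210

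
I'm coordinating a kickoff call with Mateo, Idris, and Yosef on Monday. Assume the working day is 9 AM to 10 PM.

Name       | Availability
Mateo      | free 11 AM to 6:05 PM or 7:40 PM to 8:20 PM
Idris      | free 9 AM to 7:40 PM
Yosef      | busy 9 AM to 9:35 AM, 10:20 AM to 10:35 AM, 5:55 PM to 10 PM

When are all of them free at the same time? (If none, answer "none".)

Mateo free: 11:00-18:05, 19:40-20:20.
Idris free: 09:00-19:40.
Yosef free: 09:35-10:20, 10:35-17:55 (invert busy blocks within the working day).
Mateo ∩ Idris: 11:00-18:05.
Mateo ∩ Idris ∩ Yosef: 11:00-17:55.

11:00-17:55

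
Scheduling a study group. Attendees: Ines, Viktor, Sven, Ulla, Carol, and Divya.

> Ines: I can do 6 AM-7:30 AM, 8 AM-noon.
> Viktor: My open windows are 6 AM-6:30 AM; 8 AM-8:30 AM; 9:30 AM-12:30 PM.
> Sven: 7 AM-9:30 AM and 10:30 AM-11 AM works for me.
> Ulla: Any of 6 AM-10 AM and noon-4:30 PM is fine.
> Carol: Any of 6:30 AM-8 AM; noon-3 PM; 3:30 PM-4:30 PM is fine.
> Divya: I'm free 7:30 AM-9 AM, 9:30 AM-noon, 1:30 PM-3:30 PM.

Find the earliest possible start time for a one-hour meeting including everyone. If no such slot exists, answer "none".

none

Ines ∩ Viktor: 06:00-06:30, 08:00-08:30, 09:30-12:00.
Ines ∩ Viktor ∩ Sven: 08:00-08:30, 10:30-11:00.
Ines ∩ Viktor ∩ Sven ∩ Ulla: 08:00-08:30.
Ines ∩ Viktor ∩ Sven ∩ Ulla ∩ Carol: ∅.
Ines ∩ Viktor ∩ Sven ∩ Ulla ∩ Carol ∩ Divya: ∅.
There is no time when everyone is free.
No common window is at least 60 minutes long.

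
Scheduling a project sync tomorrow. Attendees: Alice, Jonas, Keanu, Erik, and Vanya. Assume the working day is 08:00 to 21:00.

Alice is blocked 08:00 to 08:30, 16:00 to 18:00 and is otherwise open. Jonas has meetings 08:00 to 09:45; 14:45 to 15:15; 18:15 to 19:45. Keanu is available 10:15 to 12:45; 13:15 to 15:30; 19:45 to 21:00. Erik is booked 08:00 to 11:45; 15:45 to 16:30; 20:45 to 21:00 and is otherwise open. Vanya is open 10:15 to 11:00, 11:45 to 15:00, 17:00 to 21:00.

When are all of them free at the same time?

11:45-12:45, 13:15-14:45, 19:45-20:45

Alice free: 08:30-16:00, 18:00-21:00 (invert busy blocks within the working day).
Jonas free: 09:45-14:45, 15:15-18:15, 19:45-21:00 (invert busy blocks within the working day).
Keanu free: 10:15-12:45, 13:15-15:30, 19:45-21:00.
Erik free: 11:45-15:45, 16:30-20:45 (invert busy blocks within the working day).
Vanya free: 10:15-11:00, 11:45-15:00, 17:00-21:00.
Alice ∩ Jonas: 09:45-14:45, 15:15-16:00, 18:00-18:15, 19:45-21:00.
Alice ∩ Jonas ∩ Keanu: 10:15-12:45, 13:15-14:45, 15:15-15:30, 19:45-21:00.
Alice ∩ Jonas ∩ Keanu ∩ Erik: 11:45-12:45, 13:15-14:45, 15:15-15:30, 19:45-20:45.
Alice ∩ Jonas ∩ Keanu ∩ Erik ∩ Vanya: 11:45-12:45, 13:15-14:45, 19:45-20:45.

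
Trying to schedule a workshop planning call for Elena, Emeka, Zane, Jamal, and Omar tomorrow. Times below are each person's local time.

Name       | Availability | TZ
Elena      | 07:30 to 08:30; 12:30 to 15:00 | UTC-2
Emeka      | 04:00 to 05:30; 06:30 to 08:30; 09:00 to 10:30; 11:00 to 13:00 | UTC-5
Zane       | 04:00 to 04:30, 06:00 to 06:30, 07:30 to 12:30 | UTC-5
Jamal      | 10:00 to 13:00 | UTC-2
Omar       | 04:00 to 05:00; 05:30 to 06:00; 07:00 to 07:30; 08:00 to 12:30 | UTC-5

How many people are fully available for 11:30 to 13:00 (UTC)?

1

Elena in UTC: 09:30-10:30, 14:30-17:00 (add 2h to convert from UTC-2).
Emeka in UTC: 09:00-10:30, 11:30-13:30, 14:00-15:30, 16:00-18:00 (add 5h to convert from UTC-5).
Zane in UTC: 09:00-09:30, 11:00-11:30, 12:30-17:30 (add 5h to convert from UTC-5).
Jamal in UTC: 12:00-15:00 (add 2h to convert from UTC-2).
Omar in UTC: 09:00-10:00, 10:30-11:00, 12:00-12:30, 13:00-17:30 (add 5h to convert from UTC-5).
Emeka can make the full 11:30-13:00 slot — that's 1.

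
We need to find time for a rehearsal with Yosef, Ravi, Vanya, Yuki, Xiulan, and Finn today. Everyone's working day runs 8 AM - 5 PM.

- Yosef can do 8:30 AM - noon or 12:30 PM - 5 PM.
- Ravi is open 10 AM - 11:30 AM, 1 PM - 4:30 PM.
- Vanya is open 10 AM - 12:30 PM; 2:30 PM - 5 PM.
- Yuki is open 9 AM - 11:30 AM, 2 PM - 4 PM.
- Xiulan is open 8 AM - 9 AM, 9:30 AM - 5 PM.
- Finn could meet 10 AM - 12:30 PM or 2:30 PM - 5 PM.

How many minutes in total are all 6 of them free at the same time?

180

Yosef ∩ Ravi: 10:00-11:30, 13:00-16:30.
Yosef ∩ Ravi ∩ Vanya: 10:00-11:30, 14:30-16:30.
Yosef ∩ Ravi ∩ Vanya ∩ Yuki: 10:00-11:30, 14:30-16:00.
Yosef ∩ Ravi ∩ Vanya ∩ Yuki ∩ Xiulan: 10:00-11:30, 14:30-16:00.
Yosef ∩ Ravi ∩ Vanya ∩ Yuki ∩ Xiulan ∩ Finn: 10:00-11:30, 14:30-16:00.
Summing the common windows: 90 + 90 = 180 minutes.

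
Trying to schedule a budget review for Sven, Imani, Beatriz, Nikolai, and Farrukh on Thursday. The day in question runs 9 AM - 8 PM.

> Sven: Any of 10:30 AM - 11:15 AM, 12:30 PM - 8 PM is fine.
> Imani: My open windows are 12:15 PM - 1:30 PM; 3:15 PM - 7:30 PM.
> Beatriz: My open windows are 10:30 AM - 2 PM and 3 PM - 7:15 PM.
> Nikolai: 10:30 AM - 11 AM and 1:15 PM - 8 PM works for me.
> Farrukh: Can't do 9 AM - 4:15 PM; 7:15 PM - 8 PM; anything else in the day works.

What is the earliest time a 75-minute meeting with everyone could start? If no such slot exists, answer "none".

Sven free: 10:30-11:15, 12:30-20:00.
Imani free: 12:15-13:30, 15:15-19:30.
Beatriz free: 10:30-14:00, 15:00-19:15.
Nikolai free: 10:30-11:00, 13:15-20:00.
Farrukh free: 16:15-19:15 (invert busy blocks within the working day).
Sven ∩ Imani: 12:30-13:30, 15:15-19:30.
Sven ∩ Imani ∩ Beatriz: 12:30-13:30, 15:15-19:15.
Sven ∩ Imani ∩ Beatriz ∩ Nikolai: 13:15-13:30, 15:15-19:15.
Sven ∩ Imani ∩ Beatriz ∩ Nikolai ∩ Farrukh: 16:15-19:15.
Those are the intersection windows.
The first common window of at least 75 minutes is 16:15-19:15, so the earliest start is 16:15.

16:15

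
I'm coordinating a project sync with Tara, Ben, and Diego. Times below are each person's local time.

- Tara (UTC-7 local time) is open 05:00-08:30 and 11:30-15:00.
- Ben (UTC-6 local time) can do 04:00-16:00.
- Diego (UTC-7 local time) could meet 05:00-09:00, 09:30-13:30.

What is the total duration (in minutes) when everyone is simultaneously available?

Tara in UTC: 12:00-15:30, 18:30-22:00 (add 7h to convert from UTC-7).
Ben in UTC: 10:00-22:00 (add 6h to convert from UTC-6).
Diego in UTC: 12:00-16:00, 16:30-20:30 (add 7h to convert from UTC-7).
Tara ∩ Ben: 12:00-15:30, 18:30-22:00.
Tara ∩ Ben ∩ Diego: 12:00-15:30, 18:30-20:30.
Summing the common windows: 210 + 120 = 330 minutes.

330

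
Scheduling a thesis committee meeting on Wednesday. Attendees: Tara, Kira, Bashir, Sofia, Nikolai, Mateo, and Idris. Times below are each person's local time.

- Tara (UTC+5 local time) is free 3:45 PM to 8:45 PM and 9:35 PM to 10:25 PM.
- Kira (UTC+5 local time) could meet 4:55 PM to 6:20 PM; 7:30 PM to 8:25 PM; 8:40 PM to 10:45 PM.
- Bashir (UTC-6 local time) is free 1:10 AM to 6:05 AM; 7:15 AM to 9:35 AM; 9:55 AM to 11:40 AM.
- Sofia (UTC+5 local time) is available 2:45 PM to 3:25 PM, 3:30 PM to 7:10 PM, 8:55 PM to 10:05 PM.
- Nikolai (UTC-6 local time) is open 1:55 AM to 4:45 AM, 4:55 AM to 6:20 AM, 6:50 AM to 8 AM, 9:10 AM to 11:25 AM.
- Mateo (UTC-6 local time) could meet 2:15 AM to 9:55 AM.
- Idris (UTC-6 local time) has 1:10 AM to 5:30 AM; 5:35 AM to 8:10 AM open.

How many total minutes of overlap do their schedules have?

15

Tara in UTC: 10:45-15:45, 16:35-17:25 (subtract 5h to convert from UTC+5).
Kira in UTC: 11:55-13:20, 14:30-15:25, 15:40-17:45 (subtract 5h to convert from UTC+5).
Bashir in UTC: 07:10-12:05, 13:15-15:35, 15:55-17:40 (add 6h to convert from UTC-6).
Sofia in UTC: 09:45-10:25, 10:30-14:10, 15:55-17:05 (subtract 5h to convert from UTC+5).
Nikolai in UTC: 07:55-10:45, 10:55-12:20, 12:50-14:00, 15:10-17:25 (add 6h to convert from UTC-6).
Mateo in UTC: 08:15-15:55 (add 6h to convert from UTC-6).
Idris in UTC: 07:10-11:30, 11:35-14:10 (add 6h to convert from UTC-6).
Tara ∩ Kira: 11:55-13:20, 14:30-15:25, 15:40-15:45, 16:35-17:25.
Tara ∩ Kira ∩ Bashir: 11:55-12:05, 13:15-13:20, 14:30-15:25, 16:35-17:25.
Tara ∩ Kira ∩ Bashir ∩ Sofia: 11:55-12:05, 13:15-13:20, 16:35-17:05.
Tara ∩ Kira ∩ Bashir ∩ Sofia ∩ Nikolai: 11:55-12:05, 13:15-13:20, 16:35-17:05.
Tara ∩ Kira ∩ Bashir ∩ Sofia ∩ Nikolai ∩ Mateo: 11:55-12:05, 13:15-13:20.
Tara ∩ Kira ∩ Bashir ∩ Sofia ∩ Nikolai ∩ Mateo ∩ Idris: 11:55-12:05, 13:15-13:20.
So the common availability across everyone is 11:55-12:05, 13:15-13:20.
Summing the common windows: 10 + 5 = 15 minutes.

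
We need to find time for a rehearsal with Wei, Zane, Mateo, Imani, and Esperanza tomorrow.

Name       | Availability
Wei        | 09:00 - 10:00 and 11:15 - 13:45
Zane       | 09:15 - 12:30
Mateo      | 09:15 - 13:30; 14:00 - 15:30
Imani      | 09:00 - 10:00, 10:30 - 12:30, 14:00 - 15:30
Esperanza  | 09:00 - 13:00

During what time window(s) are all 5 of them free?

Wei ∩ Zane: 09:15-10:00, 11:15-12:30.
Wei ∩ Zane ∩ Mateo: 09:15-10:00, 11:15-12:30.
Wei ∩ Zane ∩ Mateo ∩ Imani: 09:15-10:00, 11:15-12:30.
Wei ∩ Zane ∩ Mateo ∩ Imani ∩ Esperanza: 09:15-10:00, 11:15-12:30.

09:15-10:00, 11:15-12:30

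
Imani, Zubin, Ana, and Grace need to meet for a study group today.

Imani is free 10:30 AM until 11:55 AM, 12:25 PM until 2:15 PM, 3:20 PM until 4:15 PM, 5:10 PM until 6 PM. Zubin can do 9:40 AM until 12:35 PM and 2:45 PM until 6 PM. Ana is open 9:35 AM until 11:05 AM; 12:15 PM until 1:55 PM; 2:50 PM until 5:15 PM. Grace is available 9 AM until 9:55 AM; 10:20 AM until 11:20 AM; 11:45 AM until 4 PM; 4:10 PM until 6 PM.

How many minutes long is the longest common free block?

40

Imani ∩ Zubin: 10:30-11:55, 12:25-12:35, 15:20-16:15, 17:10-18:00.
Imani ∩ Zubin ∩ Ana: 10:30-11:05, 12:25-12:35, 15:20-16:15, 17:10-17:15.
Imani ∩ Zubin ∩ Ana ∩ Grace: 10:30-11:05, 12:25-12:35, 15:20-16:00, 16:10-16:15, 17:10-17:15.
The longest is 15:20-16:00 at 40 minutes.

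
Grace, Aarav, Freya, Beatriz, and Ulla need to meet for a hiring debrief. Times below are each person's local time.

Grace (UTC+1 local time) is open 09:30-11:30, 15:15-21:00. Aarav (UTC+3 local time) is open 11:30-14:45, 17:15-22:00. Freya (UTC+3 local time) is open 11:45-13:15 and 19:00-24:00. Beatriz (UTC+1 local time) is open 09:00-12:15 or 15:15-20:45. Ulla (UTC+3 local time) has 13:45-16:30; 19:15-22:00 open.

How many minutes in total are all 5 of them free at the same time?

165

Grace in UTC: 08:30-10:30, 14:15-20:00 (subtract 1h to convert from UTC+1).
Aarav in UTC: 08:30-11:45, 14:15-19:00 (subtract 3h to convert from UTC+3).
Freya in UTC: 08:45-10:15, 16:00-21:00 (subtract 3h to convert from UTC+3).
Beatriz in UTC: 08:00-11:15, 14:15-19:45 (subtract 1h to convert from UTC+1).
Ulla in UTC: 10:45-13:30, 16:15-19:00 (subtract 3h to convert from UTC+3).
Grace ∩ Aarav: 08:30-10:30, 14:15-19:00.
Grace ∩ Aarav ∩ Freya: 08:45-10:15, 16:00-19:00.
Grace ∩ Aarav ∩ Freya ∩ Beatriz: 08:45-10:15, 16:00-19:00.
Grace ∩ Aarav ∩ Freya ∩ Beatriz ∩ Ulla: 16:15-19:00.
So the common availability across everyone is 16:15-19:00.
That's a single block of 165 minutes.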